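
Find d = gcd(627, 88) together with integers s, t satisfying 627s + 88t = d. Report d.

11

Apply Euclid's algorithm to 627 and 88:
627 = 7*88 + 11
88 = 8*11 + 0
gcd(627, 88) = 11.
Working backward:
11 = 627 − 7·88
So 11 = (1)·627 + (-7)·88.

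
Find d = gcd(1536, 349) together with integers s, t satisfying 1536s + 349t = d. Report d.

1

Euclidean algorithm:
1536 = 4·349 + 140
349 = 2·140 + 69
140 = 2·69 + 2
69 = 34·2 + 1
2 = 2·1 + 0
gcd(1536, 349) = 1.
Working backward:
1 = 69 − 34·2
1 = −34·140 + 69·69
1 = 69·349 − 172·140
1 = −172·1536 + 757·349
So 1 = (-172)·1536 + (757)·349.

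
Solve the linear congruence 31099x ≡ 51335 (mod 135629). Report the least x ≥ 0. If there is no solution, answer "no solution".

First find gcd(31099, 135629):
135629 = 4×31099 + 11233
31099 = 2×11233 + 8633
11233 = 1×8633 + 2600
8633 = 3×2600 + 833
2600 = 3×833 + 101
833 = 8×101 + 25
101 = 4×25 + 1
25 = 25×1 + 0
gcd = 1, so a unique solution mod 135629 exists.
Back-substitute for the Bézout coefficients:
1 = 101 − 4·25
1 = −4·833 + 33·101
1 = 33·2600 − 103·833
1 = −103·8633 + 342·2600
1 = 342·11233 − 445·8633
1 = −445·31099 + 1232·11233
1 = 1232·135629 − 5373·31099
So 31099·(-5373) ≡ 1 (mod 135629), giving 31099⁻¹ ≡ 130256.
x ≡ 31099⁻¹·51335 ≡ 130256·51335 ≡ 46431 (mod 135629).

46431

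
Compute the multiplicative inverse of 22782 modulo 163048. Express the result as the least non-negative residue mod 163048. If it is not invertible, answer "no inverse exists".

Compute gcd(22782, 163048):
163048 = 7·22782 + 3574
22782 = 6·3574 + 1338
3574 = 2·1338 + 898
1338 = 1·898 + 440
898 = 2·440 + 18
440 = 24·18 + 8
18 = 2·8 + 2
8 = 4·2 + 0
gcd(22782, 163048) = 2 ≠ 1, so 22782 has no multiplicative inverse modulo 163048.

no inverse exists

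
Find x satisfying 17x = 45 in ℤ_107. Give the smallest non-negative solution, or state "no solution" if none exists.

53

First find gcd(17, 107):
107 = 6×17 + 5
17 = 3×5 + 2
5 = 2×2 + 1
2 = 2×1 + 0
gcd = 1, so a unique solution mod 107 exists.
Back-substitute for the Bézout coefficients:
1 = 5 − 2·2
1 = −2·17 + 7·5
1 = 7·107 − 44·17
So 17·(-44) ≡ 1 (mod 107), giving 17⁻¹ ≡ 63.
x ≡ 17⁻¹·45 ≡ 63·45 ≡ 53 (mod 107).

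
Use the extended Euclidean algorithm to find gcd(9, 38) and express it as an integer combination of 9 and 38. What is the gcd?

Repeated division:
38 = 4·9 + 2
9 = 4·2 + 1
2 = 2·1 + 0
gcd(9, 38) = 1.
Working backward:
1 = 9 − 4·2
1 = −4·38 + 17·9
So 1 = (-4)·38 + (17)·9.

1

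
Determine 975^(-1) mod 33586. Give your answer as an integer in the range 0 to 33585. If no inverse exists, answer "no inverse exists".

9783

gcd(33586, 975) by repeated division:
33586 = 34*975 + 436
975 = 2*436 + 103
436 = 4*103 + 24
103 = 4*24 + 7
24 = 3*7 + 3
7 = 2*3 + 1
3 = 3*1 + 0
The gcd is 1. Working backward:
1 = 7 − 2·3
1 = −2·24 + 7·7
1 = 7·103 − 30·24
1 = −30·436 + 127·103
1 = 127·975 − 284·436
1 = −284·33586 + 9783·975
So 975·9783 ≡ 1 (mod 33586).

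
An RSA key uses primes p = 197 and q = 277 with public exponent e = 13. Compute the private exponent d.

φ(n) = (p−1)(q−1) = 196·276 = 54096.
Need d with 13·d ≡ 1 (mod 54096). Apply the extended Euclidean algorithm:
54096 = 4161*13 + 3
13 = 4*3 + 1
3 = 3*1 + 0
Back-substitute:
1 = 13 − 4·3
1 = −4·54096 + 16645·13
So 13·16645 ≡ 1 (mod 54096), hence d = 16645.

16645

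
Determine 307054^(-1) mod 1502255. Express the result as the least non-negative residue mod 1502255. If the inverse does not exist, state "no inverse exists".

Apply the Euclidean algorithm to 1502255 and 307054:
1502255 = 4×307054 + 274039
307054 = 1×274039 + 33015
274039 = 8×33015 + 9919
33015 = 3×9919 + 3258
9919 = 3×3258 + 145
3258 = 22×145 + 68
145 = 2×68 + 9
68 = 7×9 + 5
9 = 1×5 + 4
5 = 1×4 + 1
4 = 4×1 + 0
gcd = 1, so the inverse exists. Back-substitute:
1 = 5 − 4
1 = −9 + 2·5
1 = 2·68 − 15·9
1 = −15·145 + 32·68
1 = 32·3258 − 719·145
1 = −719·9919 + 2189·3258
1 = 2189·33015 − 7286·9919
1 = −7286·274039 + 60477·33015
1 = 60477·307054 − 67763·274039
1 = −67763·1502255 + 331529·307054
So 307054·331529 ≡ 1 (mod 1502255).

331529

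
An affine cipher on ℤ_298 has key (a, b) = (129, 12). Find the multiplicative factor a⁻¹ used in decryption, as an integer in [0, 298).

67

gcd(298, 129) by repeated division:
298 = 2×129 + 40
129 = 3×40 + 9
40 = 4×9 + 4
9 = 2×4 + 1
4 = 4×1 + 0
Since gcd(129, 298) = 1, back-substitute to write 1 as a combination:
1 = 9 − 2·4
1 = −2·40 + 9·9
1 = 9·129 − 29·40
1 = −29·298 + 67·129
So 129·67 ≡ 1 (mod 298).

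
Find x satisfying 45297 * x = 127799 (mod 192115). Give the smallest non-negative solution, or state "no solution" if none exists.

First find gcd(45297, 192115):
192115 = 4×45297 + 10927
45297 = 4×10927 + 1589
10927 = 6×1589 + 1393
1589 = 1×1393 + 196
1393 = 7×196 + 21
196 = 9×21 + 7
21 = 3×7 + 0
gcd = 7 and 7 | 127799, so solutions exist. Divide through by 7: 6471x ≡ 18257 (mod 27445).
Now find 6471⁻¹ mod 27445:
27445 = 4·6471 + 1561
6471 = 4·1561 + 227
1561 = 6·227 + 199
227 = 1·199 + 28
199 = 7·28 + 3
28 = 9·3 + 1
3 = 3·1 + 0
Back-substitute:
1 = 28 − 9·3
1 = −9·199 + 64·28
1 = 64·227 − 73·199
1 = −73·1561 + 502·227
1 = 502·6471 − 2081·1561
1 = −2081·27445 + 8826·6471
So 6471⁻¹ ≡ 8826 (mod 27445).
Then x ≡ 8826·18257 ≡ 6687 (mod 27445); the smallest non-negative solution is x = 6687.

6687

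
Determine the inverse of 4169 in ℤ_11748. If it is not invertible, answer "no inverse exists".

no inverse exists

Euclidean algorithm on 11748, 4169:
11748 = 2×4169 + 3410
4169 = 1×3410 + 759
3410 = 4×759 + 374
759 = 2×374 + 11
374 = 34×11 + 0
The gcd is 11, not 1, hence no inverse exists.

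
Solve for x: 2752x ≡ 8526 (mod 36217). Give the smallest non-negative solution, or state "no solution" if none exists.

11821

First find gcd(2752, 36217):
36217 = 13*2752 + 441
2752 = 6*441 + 106
441 = 4*106 + 17
106 = 6*17 + 4
17 = 4*4 + 1
4 = 4*1 + 0
gcd = 1, so a unique solution mod 36217 exists.
Back-substitute for the Bézout coefficients:
1 = 17 − 4·4
1 = −4·106 + 25·17
1 = 25·441 − 104·106
1 = −104·2752 + 649·441
1 = 649·36217 − 8541·2752
So 2752·(-8541) ≡ 1 (mod 36217), giving 2752⁻¹ ≡ 27676.
x ≡ 2752⁻¹·8526 ≡ 27676·8526 ≡ 11821 (mod 36217).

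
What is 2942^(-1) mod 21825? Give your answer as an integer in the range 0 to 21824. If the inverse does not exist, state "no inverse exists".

Run Euclid on (21825, 2942):
21825 = 7·2942 + 1231
2942 = 2·1231 + 480
1231 = 2·480 + 271
480 = 1·271 + 209
271 = 1·209 + 62
209 = 3·62 + 23
62 = 2·23 + 16
23 = 1·16 + 7
16 = 2·7 + 2
7 = 3·2 + 1
2 = 2·1 + 0
gcd = 1, so the inverse exists. Back-substitute:
1 = 7 − 3·2
1 = −3·16 + 7·7
1 = 7·23 − 10·16
1 = −10·62 + 27·23
1 = 27·209 − 91·62
1 = −91·271 + 118·209
1 = 118·480 − 209·271
1 = −209·1231 + 536·480
1 = 536·2942 − 1281·1231
1 = −1281·21825 + 9503·2942
So 2942·9503 ≡ 1 (mod 21825).

9503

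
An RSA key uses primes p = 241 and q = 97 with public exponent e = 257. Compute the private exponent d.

φ(n) = (p−1)(q−1) = 240·96 = 23040.
Need d with 257·d ≡ 1 (mod 23040). Apply the extended Euclidean algorithm:
23040 = 89·257 + 167
257 = 1·167 + 90
167 = 1·90 + 77
90 = 1·77 + 13
77 = 5·13 + 12
13 = 1·12 + 1
12 = 12·1 + 0
Back-substitute:
1 = 13 − 12
1 = −77 + 6·13
1 = 6·90 − 7·77
1 = −7·167 + 13·90
1 = 13·257 − 20·167
1 = −20·23040 + 1793·257
So 257·1793 ≡ 1 (mod 23040), hence d = 1793.

1793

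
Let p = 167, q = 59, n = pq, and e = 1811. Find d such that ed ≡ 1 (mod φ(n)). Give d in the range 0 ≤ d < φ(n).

3663

φ(n) = (p−1)(q−1) = 166·58 = 9628.
Need d with 1811·d ≡ 1 (mod 9628). Apply the extended Euclidean algorithm:
9628 = 5*1811 + 573
1811 = 3*573 + 92
573 = 6*92 + 21
92 = 4*21 + 8
21 = 2*8 + 5
8 = 1*5 + 3
5 = 1*3 + 2
3 = 1*2 + 1
2 = 2*1 + 0
Back-substitute:
1 = 3 − 2
1 = −5 + 2·3
1 = 2·8 − 3·5
1 = −3·21 + 8·8
1 = 8·92 − 35·21
1 = −35·573 + 218·92
1 = 218·1811 − 689·573
1 = −689·9628 + 3663·1811
So 1811·3663 ≡ 1 (mod 9628), hence d = 3663.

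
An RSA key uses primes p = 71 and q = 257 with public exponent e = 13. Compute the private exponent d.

2757

φ(n) = (p−1)(q−1) = 70·256 = 17920.
Need d with 13·d ≡ 1 (mod 17920). Apply the extended Euclidean algorithm:
17920 = 1378*13 + 6
13 = 2*6 + 1
6 = 6*1 + 0
Back-substitute:
1 = 13 − 2·6
1 = −2·17920 + 2757·13
So 13·2757 ≡ 1 (mod 17920), hence d = 2757.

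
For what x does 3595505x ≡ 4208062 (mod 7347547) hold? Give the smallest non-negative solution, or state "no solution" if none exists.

First find gcd(3595505, 7347547):
7347547 = 2·3595505 + 156537
3595505 = 22·156537 + 151691
156537 = 1·151691 + 4846
151691 = 31·4846 + 1465
4846 = 3·1465 + 451
1465 = 3·451 + 112
451 = 4·112 + 3
112 = 37·3 + 1
3 = 3·1 + 0
gcd = 1, so a unique solution mod 7347547 exists.
Back-substitute for the Bézout coefficients:
1 = 112 − 37·3
1 = −37·451 + 149·112
1 = 149·1465 − 484·451
1 = −484·4846 + 1601·1465
1 = 1601·151691 − 50115·4846
1 = −50115·156537 + 51716·151691
1 = 51716·3595505 − 1187867·156537
1 = −1187867·7347547 + 2427450·3595505
So 3595505·(2427450) ≡ 1 (mod 7347547), giving 3595505⁻¹ ≡ 2427450.
x ≡ 3595505⁻¹·4208062 ≡ 2427450·4208062 ≡ 6360620 (mod 7347547).

6360620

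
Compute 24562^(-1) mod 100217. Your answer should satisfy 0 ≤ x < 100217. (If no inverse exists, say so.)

96247

Apply the Euclidean algorithm to 100217 and 24562:
100217 = 4*24562 + 1969
24562 = 12*1969 + 934
1969 = 2*934 + 101
934 = 9*101 + 25
101 = 4*25 + 1
25 = 25*1 + 0
Since gcd(24562, 100217) = 1, back-substitute to write 1 as a combination:
1 = 101 − 4·25
1 = −4·934 + 37·101
1 = 37·1969 − 78·934
1 = −78·24562 + 973·1969
1 = 973·100217 − 3970·24562
Hence 24562⁻¹ ≡ -3970 ≡ 96247 (mod 100217).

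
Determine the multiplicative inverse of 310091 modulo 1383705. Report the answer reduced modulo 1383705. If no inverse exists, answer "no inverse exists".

Extended Euclidean algorithm:
1383705 = 4×310091 + 143341
310091 = 2×143341 + 23409
143341 = 6×23409 + 2887
23409 = 8×2887 + 313
2887 = 9×313 + 70
313 = 4×70 + 33
70 = 2×33 + 4
33 = 8×4 + 1
4 = 4×1 + 0
gcd = 1, so the inverse exists. Back-substitute:
1 = 33 − 8·4
1 = −8·70 + 17·33
1 = 17·313 − 76·70
1 = −76·2887 + 701·313
1 = 701·23409 − 5684·2887
1 = −5684·143341 + 34805·23409
1 = 34805·310091 − 75294·143341
1 = −75294·1383705 + 335981·310091
So 310091·335981 ≡ 1 (mod 1383705).

335981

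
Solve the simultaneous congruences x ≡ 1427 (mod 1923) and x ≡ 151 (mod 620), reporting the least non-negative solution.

170651

Write x = 1427 + 1923·k. Then 1923·k ≡ 151 − 1427 ≡ 584 (mod 620).
Need 1923⁻¹ mod 620. Extended Euclid on (620, 63):
620 = 9·63 + 53
63 = 1·53 + 10
53 = 5·10 + 3
10 = 3·3 + 1
3 = 3·1 + 0
Back-substitute:
1 = 10 − 3·3
1 = −3·53 + 16·10
1 = 16·63 − 19·53
1 = −19·620 + 187·63
1923⁻¹ ≡ 187 (mod 620), so k ≡ 187·584 ≡ 88 (mod 620).
x = 1427 + 1923·88 = 170651.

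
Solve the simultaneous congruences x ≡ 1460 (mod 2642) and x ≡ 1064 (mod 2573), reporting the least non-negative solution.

577416

Write x = 1460 + 2642·k. Then 2642·k ≡ 1064 − 1460 ≡ 2177 (mod 2573).
Need 2642⁻¹ mod 2573. Extended Euclid on (2573, 69):
2573 = 37·69 + 20
69 = 3·20 + 9
20 = 2·9 + 2
9 = 4·2 + 1
2 = 2·1 + 0
Back-substitute:
1 = 9 − 4·2
1 = −4·20 + 9·9
1 = 9·69 − 31·20
1 = −31·2573 + 1156·69
2642⁻¹ ≡ 1156 (mod 2573), so k ≡ 1156·2177 ≡ 218 (mod 2573).
x = 1460 + 2642·218 = 577416.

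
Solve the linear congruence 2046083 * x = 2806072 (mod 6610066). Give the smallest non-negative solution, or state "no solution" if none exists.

First find gcd(2046083, 6610066):
6610066 = 3*2046083 + 471817
2046083 = 4*471817 + 158815
471817 = 2*158815 + 154187
158815 = 1*154187 + 4628
154187 = 33*4628 + 1463
4628 = 3*1463 + 239
1463 = 6*239 + 29
239 = 8*29 + 7
29 = 4*7 + 1
7 = 7*1 + 0
gcd = 1, so a unique solution mod 6610066 exists.
Back-substitute for the Bézout coefficients:
1 = 29 − 4·7
1 = −4·239 + 33·29
1 = 33·1463 − 202·239
1 = −202·4628 + 639·1463
1 = 639·154187 − 21289·4628
1 = −21289·158815 + 21928·154187
1 = 21928·471817 − 65145·158815
1 = −65145·2046083 + 282508·471817
1 = 282508·6610066 − 912669·2046083
So 2046083·(-912669) ≡ 1 (mod 6610066), giving 2046083⁻¹ ≡ 5697397.
x ≡ 2046083⁻¹·2806072 ≡ 5697397·2806072 ≡ 2265004 (mod 6610066).

2265004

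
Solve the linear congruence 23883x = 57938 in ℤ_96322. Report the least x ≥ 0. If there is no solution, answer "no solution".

4096

First find gcd(23883, 96322):
96322 = 4×23883 + 790
23883 = 30×790 + 183
790 = 4×183 + 58
183 = 3×58 + 9
58 = 6×9 + 4
9 = 2×4 + 1
4 = 4×1 + 0
gcd = 1, so a unique solution mod 96322 exists.
Back-substitute for the Bézout coefficients:
1 = 9 − 2·4
1 = −2·58 + 13·9
1 = 13·183 − 41·58
1 = −41·790 + 177·183
1 = 177·23883 − 5351·790
1 = −5351·96322 + 21581·23883
So 23883·(21581) ≡ 1 (mod 96322), giving 23883⁻¹ ≡ 21581.
x ≡ 23883⁻¹·57938 ≡ 21581·57938 ≡ 4096 (mod 96322).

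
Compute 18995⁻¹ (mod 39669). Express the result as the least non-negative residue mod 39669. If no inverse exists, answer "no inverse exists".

Extended Euclidean algorithm:
39669 = 2·18995 + 1679
18995 = 11·1679 + 526
1679 = 3·526 + 101
526 = 5·101 + 21
101 = 4·21 + 17
21 = 1·17 + 4
17 = 4·4 + 1
4 = 4·1 + 0
The gcd is 1. Working backward:
1 = 17 − 4·4
1 = −4·21 + 5·17
1 = 5·101 − 24·21
1 = −24·526 + 125·101
1 = 125·1679 − 399·526
1 = −399·18995 + 4514·1679
1 = 4514·39669 − 9427·18995
Hence 18995⁻¹ ≡ -9427 ≡ 30242 (mod 39669).

30242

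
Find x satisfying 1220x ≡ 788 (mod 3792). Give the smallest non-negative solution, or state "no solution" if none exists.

97

First find gcd(1220, 3792):
3792 = 3×1220 + 132
1220 = 9×132 + 32
132 = 4×32 + 4
32 = 8×4 + 0
gcd = 4 and 4 | 788, so solutions exist. Divide through by 4: 305x ≡ 197 (mod 948).
Now find 305⁻¹ mod 948:
948 = 3*305 + 33
305 = 9*33 + 8
33 = 4*8 + 1
8 = 8*1 + 0
Back-substitute:
1 = 33 − 4·8
1 = −4·305 + 37·33
1 = 37·948 − 115·305
So 305·(-115) ≡ 1 (mod 948), i.e. 305⁻¹ ≡ 833.
Then x ≡ 833·197 ≡ 97 (mod 948); the smallest non-negative solution is x = 97.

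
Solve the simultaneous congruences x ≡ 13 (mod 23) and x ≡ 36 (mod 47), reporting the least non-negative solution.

36

Write x = 13 + 23·k. Then 23·k ≡ 36 − 13 ≡ 23 (mod 47).
Need 23⁻¹ mod 47. Extended Euclid on (47, 23):
47 = 2·23 + 1
23 = 23·1 + 0
Back-substitute:
1 = 47 − 2·23
23⁻¹ ≡ 45 (mod 47), so k ≡ 45·23 ≡ 1 (mod 47).
x = 13 + 23·1 = 36.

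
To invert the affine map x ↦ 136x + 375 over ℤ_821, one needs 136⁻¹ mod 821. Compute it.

163

gcd(821, 136) by repeated division:
821 = 6×136 + 5
136 = 27×5 + 1
5 = 5×1 + 0
The gcd is 1. Working backward:
1 = 136 − 27·5
1 = −27·821 + 163·136
So 136·163 ≡ 1 (mod 821).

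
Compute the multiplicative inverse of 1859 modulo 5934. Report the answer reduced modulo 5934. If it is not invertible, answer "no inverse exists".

Run Euclid on (5934, 1859):
5934 = 3×1859 + 357
1859 = 5×357 + 74
357 = 4×74 + 61
74 = 1×61 + 13
61 = 4×13 + 9
13 = 1×9 + 4
9 = 2×4 + 1
4 = 4×1 + 0
Since gcd(1859, 5934) = 1, back-substitute to write 1 as a combination:
1 = 9 − 2·4
1 = −2·13 + 3·9
1 = 3·61 − 14·13
1 = −14·74 + 17·61
1 = 17·357 − 82·74
1 = −82·1859 + 427·357
1 = 427·5934 − 1363·1859
Hence 1859⁻¹ ≡ -1363 ≡ 4571 (mod 5934).

4571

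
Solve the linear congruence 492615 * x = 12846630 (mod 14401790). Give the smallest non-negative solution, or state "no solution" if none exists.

198242

First find gcd(492615, 14401790):
14401790 = 29×492615 + 115955
492615 = 4×115955 + 28795
115955 = 4×28795 + 775
28795 = 37×775 + 120
775 = 6×120 + 55
120 = 2×55 + 10
55 = 5×10 + 5
10 = 2×5 + 0
gcd = 5 and 5 | 12846630, so solutions exist. Divide through by 5: 98523x ≡ 2569326 (mod 2880358).
Now find 98523⁻¹ mod 2880358:
2880358 = 29*98523 + 23191
98523 = 4*23191 + 5759
23191 = 4*5759 + 155
5759 = 37*155 + 24
155 = 6*24 + 11
24 = 2*11 + 2
11 = 5*2 + 1
2 = 2*1 + 0
Back-substitute:
1 = 11 − 5·2
1 = −5·24 + 11·11
1 = 11·155 − 71·24
1 = −71·5759 + 2638·155
1 = 2638·23191 − 10623·5759
1 = −10623·98523 + 45130·23191
1 = 45130·2880358 − 1319393·98523
So 98523·(-1319393) ≡ 1 (mod 2880358), i.e. 98523⁻¹ ≡ 1560965.
Then x ≡ 1560965·2569326 ≡ 198242 (mod 2880358); the smallest non-negative solution is x = 198242.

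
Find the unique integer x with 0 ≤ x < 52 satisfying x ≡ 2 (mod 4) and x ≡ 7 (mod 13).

Write x = 2 + 4·k. Then 4·k ≡ 7 − 2 ≡ 5 (mod 13).
Need 4⁻¹ mod 13. Extended Euclid on (13, 4):
13 = 3*4 + 1
4 = 4*1 + 0
Back-substitute:
1 = 13 − 3·4
4⁻¹ ≡ 10 (mod 13), so k ≡ 10·5 ≡ 11 (mod 13).
x = 2 + 4·11 = 46.

46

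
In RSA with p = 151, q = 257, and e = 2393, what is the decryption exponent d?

φ(n) = (p−1)(q−1) = 150·256 = 38400.
Need d with 2393·d ≡ 1 (mod 38400). Apply the extended Euclidean algorithm:
38400 = 16×2393 + 112
2393 = 21×112 + 41
112 = 2×41 + 30
41 = 1×30 + 11
30 = 2×11 + 8
11 = 1×8 + 3
8 = 2×3 + 2
3 = 1×2 + 1
2 = 2×1 + 0
Back-substitute:
1 = 3 − 2
1 = −8 + 3·3
1 = 3·11 − 4·8
1 = −4·30 + 11·11
1 = 11·41 − 15·30
1 = −15·112 + 41·41
1 = 41·2393 − 876·112
1 = −876·38400 + 14057·2393
So 2393·14057 ≡ 1 (mod 38400), hence d = 14057.

14057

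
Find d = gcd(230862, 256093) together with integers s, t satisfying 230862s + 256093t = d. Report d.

Apply Euclid's algorithm to 256093 and 230862:
256093 = 1*230862 + 25231
230862 = 9*25231 + 3783
25231 = 6*3783 + 2533
3783 = 1*2533 + 1250
2533 = 2*1250 + 33
1250 = 37*33 + 29
33 = 1*29 + 4
29 = 7*4 + 1
4 = 4*1 + 0
gcd(230862, 256093) = 1.
Back-substituting:
1 = 29 − 7·4
1 = −7·33 + 8·29
1 = 8·1250 − 303·33
1 = −303·2533 + 614·1250
1 = 614·3783 − 917·2533
1 = −917·25231 + 6116·3783
1 = 6116·230862 − 55961·25231
1 = −55961·256093 + 62077·230862
So 1 = (-55961)·256093 + (62077)·230862.

1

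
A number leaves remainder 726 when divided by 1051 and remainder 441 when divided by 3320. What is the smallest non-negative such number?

27001

Write x = 726 + 1051·k. Then 1051·k ≡ 441 − 726 ≡ 3035 (mod 3320).
Need 1051⁻¹ mod 3320. Extended Euclid on (3320, 1051):
3320 = 3×1051 + 167
1051 = 6×167 + 49
167 = 3×49 + 20
49 = 2×20 + 9
20 = 2×9 + 2
9 = 4×2 + 1
2 = 2×1 + 0
Back-substitute:
1 = 9 − 4·2
1 = −4·20 + 9·9
1 = 9·49 − 22·20
1 = −22·167 + 75·49
1 = 75·1051 − 472·167
1 = −472·3320 + 1491·1051
1051⁻¹ ≡ 1491 (mod 3320), so k ≡ 1491·3035 ≡ 25 (mod 3320).
x = 726 + 1051·25 = 27001.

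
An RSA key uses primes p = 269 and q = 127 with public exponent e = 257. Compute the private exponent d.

30089

φ(n) = (p−1)(q−1) = 268·126 = 33768.
Need d with 257·d ≡ 1 (mod 33768). Apply the extended Euclidean algorithm:
33768 = 131×257 + 101
257 = 2×101 + 55
101 = 1×55 + 46
55 = 1×46 + 9
46 = 5×9 + 1
9 = 9×1 + 0
Back-substitute:
1 = 46 − 5·9
1 = −5·55 + 6·46
1 = 6·101 − 11·55
1 = −11·257 + 28·101
1 = 28·33768 − 3679·257
So 257·(-3679) ≡ 1 (mod 33768), hence d ≡ -3679 ≡ 30089 (mod 33768).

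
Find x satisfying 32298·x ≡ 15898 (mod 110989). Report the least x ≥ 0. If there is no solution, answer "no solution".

First find gcd(32298, 110989):
110989 = 3×32298 + 14095
32298 = 2×14095 + 4108
14095 = 3×4108 + 1771
4108 = 2×1771 + 566
1771 = 3×566 + 73
566 = 7×73 + 55
73 = 1×55 + 18
55 = 3×18 + 1
18 = 18×1 + 0
gcd = 1, so a unique solution mod 110989 exists.
Back-substitute for the Bézout coefficients:
1 = 55 − 3·18
1 = −3·73 + 4·55
1 = 4·566 − 31·73
1 = −31·1771 + 97·566
1 = 97·4108 − 225·1771
1 = −225·14095 + 772·4108
1 = 772·32298 − 1769·14095
1 = −1769·110989 + 6079·32298
So 32298·(6079) ≡ 1 (mod 110989), giving 32298⁻¹ ≡ 6079.
x ≡ 32298⁻¹·15898 ≡ 6079·15898 ≡ 83512 (mod 110989).

83512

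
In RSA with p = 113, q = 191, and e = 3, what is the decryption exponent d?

14187

φ(n) = (p−1)(q−1) = 112·190 = 21280.
Need d with 3·d ≡ 1 (mod 21280). Apply the extended Euclidean algorithm:
21280 = 7093·3 + 1
3 = 3·1 + 0
Back-substitute:
1 = 21280 − 7093·3
So 3·(-7093) ≡ 1 (mod 21280), hence d ≡ -7093 ≡ 14187 (mod 21280).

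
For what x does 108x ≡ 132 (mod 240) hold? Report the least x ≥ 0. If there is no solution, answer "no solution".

19

First find gcd(108, 240):
240 = 2*108 + 24
108 = 4*24 + 12
24 = 2*12 + 0
gcd = 12 and 12 | 132, so solutions exist. Divide through by 12: 9x ≡ 11 (mod 20).
Now find 9⁻¹ mod 20:
20 = 2×9 + 2
9 = 4×2 + 1
2 = 2×1 + 0
Back-substitute:
1 = 9 − 4·2
1 = −4·20 + 9·9
So 9⁻¹ ≡ 9 (mod 20).
Then x ≡ 9·11 ≡ 19 (mod 20); the smallest non-negative solution is x = 19.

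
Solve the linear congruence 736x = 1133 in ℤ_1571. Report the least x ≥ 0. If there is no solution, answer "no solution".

1199

First find gcd(736, 1571):
1571 = 2*736 + 99
736 = 7*99 + 43
99 = 2*43 + 13
43 = 3*13 + 4
13 = 3*4 + 1
4 = 4*1 + 0
gcd = 1, so a unique solution mod 1571 exists.
Back-substitute for the Bézout coefficients:
1 = 13 − 3·4
1 = −3·43 + 10·13
1 = 10·99 − 23·43
1 = −23·736 + 171·99
1 = 171·1571 − 365·736
So 736·(-365) ≡ 1 (mod 1571), giving 736⁻¹ ≡ 1206.
x ≡ 736⁻¹·1133 ≡ 1206·1133 ≡ 1199 (mod 1571).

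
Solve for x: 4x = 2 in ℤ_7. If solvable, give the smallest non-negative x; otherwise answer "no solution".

4

First find gcd(4, 7):
7 = 1×4 + 3
4 = 1×3 + 1
3 = 3×1 + 0
gcd = 1, so a unique solution mod 7 exists.
Back-substitute for the Bézout coefficients:
1 = 4 − 3
1 = −7 + 2·4
So 4·(2) ≡ 1 (mod 7), giving 4⁻¹ ≡ 2.
x ≡ 4⁻¹·2 ≡ 2·2 ≡ 4 (mod 7).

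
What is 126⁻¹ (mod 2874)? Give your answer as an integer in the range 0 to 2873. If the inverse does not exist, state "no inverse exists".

no inverse exists

Euclidean algorithm on 2874, 126:
2874 = 22*126 + 102
126 = 1*102 + 24
102 = 4*24 + 6
24 = 4*6 + 0
gcd(126, 2874) = 6 ≠ 1, so 126 has no multiplicative inverse modulo 2874.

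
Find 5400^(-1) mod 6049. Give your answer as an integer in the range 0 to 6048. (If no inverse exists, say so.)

Apply the Euclidean algorithm to 6049 and 5400:
6049 = 1×5400 + 649
5400 = 8×649 + 208
649 = 3×208 + 25
208 = 8×25 + 8
25 = 3×8 + 1
8 = 8×1 + 0
The gcd is 1. Working backward:
1 = 25 − 3·8
1 = −3·208 + 25·25
1 = 25·649 − 78·208
1 = −78·5400 + 649·649
1 = 649·6049 − 727·5400
Hence 5400⁻¹ ≡ -727 ≡ 5322 (mod 6049).

5322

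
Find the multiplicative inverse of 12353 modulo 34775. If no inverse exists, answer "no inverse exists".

19717

Extended Euclidean algorithm:
34775 = 2×12353 + 10069
12353 = 1×10069 + 2284
10069 = 4×2284 + 933
2284 = 2×933 + 418
933 = 2×418 + 97
418 = 4×97 + 30
97 = 3×30 + 7
30 = 4×7 + 2
7 = 3×2 + 1
2 = 2×1 + 0
gcd = 1, so the inverse exists. Back-substitute:
1 = 7 − 3·2
1 = −3·30 + 13·7
1 = 13·97 − 42·30
1 = −42·418 + 181·97
1 = 181·933 − 404·418
1 = −404·2284 + 989·933
1 = 989·10069 − 4360·2284
1 = −4360·12353 + 5349·10069
1 = 5349·34775 − 15058·12353
Hence 12353⁻¹ ≡ -15058 ≡ 19717 (mod 34775).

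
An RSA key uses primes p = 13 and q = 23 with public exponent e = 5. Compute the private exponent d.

53

φ(n) = (p−1)(q−1) = 12·22 = 264.
Need d with 5·d ≡ 1 (mod 264). Apply the extended Euclidean algorithm:
264 = 52·5 + 4
5 = 1·4 + 1
4 = 4·1 + 0
Back-substitute:
1 = 5 − 4
1 = −264 + 53·5
So 5·53 ≡ 1 (mod 264), hence d = 53.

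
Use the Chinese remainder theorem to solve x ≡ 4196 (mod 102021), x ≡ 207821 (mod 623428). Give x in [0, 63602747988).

48481709669

Write x = 4196 + 102021·k. Then 102021·k ≡ 207821 − 4196 ≡ 203625 (mod 623428).
Need 102021⁻¹ mod 623428. Extended Euclid on (623428, 102021):
623428 = 6·102021 + 11302
102021 = 9·11302 + 303
11302 = 37·303 + 91
303 = 3·91 + 30
91 = 3·30 + 1
30 = 30·1 + 0
Back-substitute:
1 = 91 − 3·30
1 = −3·303 + 10·91
1 = 10·11302 − 373·303
1 = −373·102021 + 3367·11302
1 = 3367·623428 − 20575·102021
102021⁻¹ ≡ 602853 (mod 623428), so k ≡ 602853·203625 ≡ 475213 (mod 623428).
x = 4196 + 102021·475213 = 48481709669.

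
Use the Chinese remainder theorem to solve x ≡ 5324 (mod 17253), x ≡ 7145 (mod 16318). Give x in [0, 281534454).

Write x = 5324 + 17253·k. Then 17253·k ≡ 7145 − 5324 ≡ 1821 (mod 16318).
Need 17253⁻¹ mod 16318. Extended Euclid on (16318, 935):
16318 = 17·935 + 423
935 = 2·423 + 89
423 = 4·89 + 67
89 = 1·67 + 22
67 = 3·22 + 1
22 = 22·1 + 0
Back-substitute:
1 = 67 − 3·22
1 = −3·89 + 4·67
1 = 4·423 − 19·89
1 = −19·935 + 42·423
1 = 42·16318 − 733·935
17253⁻¹ ≡ 15585 (mod 16318), so k ≡ 15585·1821 ≡ 3283 (mod 16318).
x = 5324 + 17253·3283 = 56646923.

56646923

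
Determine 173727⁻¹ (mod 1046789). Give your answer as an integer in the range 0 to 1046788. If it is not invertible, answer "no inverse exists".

1006828

gcd(1046789, 173727) by repeated division:
1046789 = 6·173727 + 4427
173727 = 39·4427 + 1074
4427 = 4·1074 + 131
1074 = 8·131 + 26
131 = 5·26 + 1
26 = 26·1 + 0
The gcd is 1. Working backward:
1 = 131 − 5·26
1 = −5·1074 + 41·131
1 = 41·4427 − 169·1074
1 = −169·173727 + 6632·4427
1 = 6632·1046789 − 39961·173727
Thus 173727·(-39961) ≡ 1 (mod 1046789); reducing, -39961 mod 1046789 = 1006828.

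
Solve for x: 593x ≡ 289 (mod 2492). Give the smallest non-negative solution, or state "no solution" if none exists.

2337

First find gcd(593, 2492):
2492 = 4×593 + 120
593 = 4×120 + 113
120 = 1×113 + 7
113 = 16×7 + 1
7 = 7×1 + 0
gcd = 1, so a unique solution mod 2492 exists.
Back-substitute for the Bézout coefficients:
1 = 113 − 16·7
1 = −16·120 + 17·113
1 = 17·593 − 84·120
1 = −84·2492 + 353·593
So 593·(353) ≡ 1 (mod 2492), giving 593⁻¹ ≡ 353.
x ≡ 593⁻¹·289 ≡ 353·289 ≡ 2337 (mod 2492).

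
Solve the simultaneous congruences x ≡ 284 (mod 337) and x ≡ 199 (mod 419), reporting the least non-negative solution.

47127

Write x = 284 + 337·k. Then 337·k ≡ 199 − 284 ≡ 334 (mod 419).
Need 337⁻¹ mod 419. Extended Euclid on (419, 337):
419 = 1*337 + 82
337 = 4*82 + 9
82 = 9*9 + 1
9 = 9*1 + 0
Back-substitute:
1 = 82 − 9·9
1 = −9·337 + 37·82
1 = 37·419 − 46·337
337⁻¹ ≡ 373 (mod 419), so k ≡ 373·334 ≡ 139 (mod 419).
x = 284 + 337·139 = 47127.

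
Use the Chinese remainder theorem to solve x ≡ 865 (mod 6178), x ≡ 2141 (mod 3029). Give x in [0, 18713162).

Write x = 865 + 6178·k. Then 6178·k ≡ 2141 − 865 ≡ 1276 (mod 3029).
Need 6178⁻¹ mod 3029. Extended Euclid on (3029, 120):
3029 = 25·120 + 29
120 = 4·29 + 4
29 = 7·4 + 1
4 = 4·1 + 0
Back-substitute:
1 = 29 − 7·4
1 = −7·120 + 29·29
1 = 29·3029 − 732·120
6178⁻¹ ≡ 2297 (mod 3029), so k ≡ 2297·1276 ≡ 1929 (mod 3029).
x = 865 + 6178·1929 = 11918227.

11918227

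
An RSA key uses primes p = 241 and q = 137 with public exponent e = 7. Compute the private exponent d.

φ(n) = (p−1)(q−1) = 240·136 = 32640.
Need d with 7·d ≡ 1 (mod 32640). Apply the extended Euclidean algorithm:
32640 = 4662*7 + 6
7 = 1*6 + 1
6 = 6*1 + 0
Back-substitute:
1 = 7 − 6
1 = −32640 + 4663·7
So 7·4663 ≡ 1 (mod 32640), hence d = 4663.

4663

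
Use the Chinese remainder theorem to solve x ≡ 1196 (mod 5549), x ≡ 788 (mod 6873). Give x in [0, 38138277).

23623289

Write x = 1196 + 5549·k. Then 5549·k ≡ 788 − 1196 ≡ 6465 (mod 6873).
Need 5549⁻¹ mod 6873. Extended Euclid on (6873, 5549):
6873 = 1·5549 + 1324
5549 = 4·1324 + 253
1324 = 5·253 + 59
253 = 4·59 + 17
59 = 3·17 + 8
17 = 2·8 + 1
8 = 8·1 + 0
Back-substitute:
1 = 17 − 2·8
1 = −2·59 + 7·17
1 = 7·253 − 30·59
1 = −30·1324 + 157·253
1 = 157·5549 − 658·1324
1 = −658·6873 + 815·5549
5549⁻¹ ≡ 815 (mod 6873), so k ≡ 815·6465 ≡ 4257 (mod 6873).
x = 1196 + 5549·4257 = 23623289.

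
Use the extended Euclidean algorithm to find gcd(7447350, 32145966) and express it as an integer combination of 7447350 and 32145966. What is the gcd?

Repeated division:
32145966 = 4×7447350 + 2356566
7447350 = 3×2356566 + 377652
2356566 = 6×377652 + 90654
377652 = 4×90654 + 15036
90654 = 6×15036 + 438
15036 = 34×438 + 144
438 = 3×144 + 6
144 = 24×6 + 0
gcd(7447350, 32145966) = 6.
Express as a combination:
6 = 438 − 3·144
6 = −3·15036 + 103·438
6 = 103·90654 − 621·15036
6 = −621·377652 + 2587·90654
6 = 2587·2356566 − 16143·377652
6 = −16143·7447350 + 51016·2356566
6 = 51016·32145966 − 220207·7447350
So 6 = (51016)·32145966 + (-220207)·7447350.

6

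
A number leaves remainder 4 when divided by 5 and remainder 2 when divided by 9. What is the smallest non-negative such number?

29

Write x = 4 + 5·k. Then 5·k ≡ 2 − 4 ≡ 7 (mod 9).
Need 5⁻¹ mod 9. Extended Euclid on (9, 5):
9 = 1*5 + 4
5 = 1*4 + 1
4 = 4*1 + 0
Back-substitute:
1 = 5 − 4
1 = −9 + 2·5
5⁻¹ ≡ 2 (mod 9), so k ≡ 2·7 ≡ 5 (mod 9).
x = 4 + 5·5 = 29.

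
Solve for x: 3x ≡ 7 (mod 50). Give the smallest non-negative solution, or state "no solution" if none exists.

19

First find gcd(3, 50):
50 = 16×3 + 2
3 = 1×2 + 1
2 = 2×1 + 0
gcd = 1, so a unique solution mod 50 exists.
Back-substitute for the Bézout coefficients:
1 = 3 − 2
1 = −50 + 17·3
So 3·(17) ≡ 1 (mod 50), giving 3⁻¹ ≡ 17.
x ≡ 3⁻¹·7 ≡ 17·7 ≡ 19 (mod 50).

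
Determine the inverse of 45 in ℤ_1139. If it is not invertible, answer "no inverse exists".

Apply the Euclidean algorithm to 1139 and 45:
1139 = 25×45 + 14
45 = 3×14 + 3
14 = 4×3 + 2
3 = 1×2 + 1
2 = 2×1 + 0
Since gcd(45, 1139) = 1, back-substitute to write 1 as a combination:
1 = 3 − 2
1 = −14 + 5·3
1 = 5·45 − 16·14
1 = −16·1139 + 405·45
So 45·405 ≡ 1 (mod 1139).

405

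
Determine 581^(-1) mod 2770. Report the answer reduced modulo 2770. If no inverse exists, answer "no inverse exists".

1621

Run Euclid on (2770, 581):
2770 = 4·581 + 446
581 = 1·446 + 135
446 = 3·135 + 41
135 = 3·41 + 12
41 = 3·12 + 5
12 = 2·5 + 2
5 = 2·2 + 1
2 = 2·1 + 0
gcd = 1, so the inverse exists. Back-substitute:
1 = 5 − 2·2
1 = −2·12 + 5·5
1 = 5·41 − 17·12
1 = −17·135 + 56·41
1 = 56·446 − 185·135
1 = −185·581 + 241·446
1 = 241·2770 − 1149·581
Thus 581·(-1149) ≡ 1 (mod 2770); reducing, -1149 mod 2770 = 1621.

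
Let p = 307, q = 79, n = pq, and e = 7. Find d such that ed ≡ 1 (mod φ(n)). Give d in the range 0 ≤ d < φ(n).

13639

φ(n) = (p−1)(q−1) = 306·78 = 23868.
Need d with 7·d ≡ 1 (mod 23868). Apply the extended Euclidean algorithm:
23868 = 3409*7 + 5
7 = 1*5 + 2
5 = 2*2 + 1
2 = 2*1 + 0
Back-substitute:
1 = 5 − 2·2
1 = −2·7 + 3·5
1 = 3·23868 − 10229·7
So 7·(-10229) ≡ 1 (mod 23868), hence d ≡ -10229 ≡ 13639 (mod 23868).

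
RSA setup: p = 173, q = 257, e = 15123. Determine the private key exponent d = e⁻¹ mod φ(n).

21275

φ(n) = (p−1)(q−1) = 172·256 = 44032.
Need d with 15123·d ≡ 1 (mod 44032). Apply the extended Euclidean algorithm:
44032 = 2×15123 + 13786
15123 = 1×13786 + 1337
13786 = 10×1337 + 416
1337 = 3×416 + 89
416 = 4×89 + 60
89 = 1×60 + 29
60 = 2×29 + 2
29 = 14×2 + 1
2 = 2×1 + 0
Back-substitute:
1 = 29 − 14·2
1 = −14·60 + 29·29
1 = 29·89 − 43·60
1 = −43·416 + 201·89
1 = 201·1337 − 646·416
1 = −646·13786 + 6661·1337
1 = 6661·15123 − 7307·13786
1 = −7307·44032 + 21275·15123
So 15123·21275 ≡ 1 (mod 44032), hence d = 21275.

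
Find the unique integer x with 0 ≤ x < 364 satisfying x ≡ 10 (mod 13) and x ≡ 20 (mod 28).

Write x = 10 + 13·k. Then 13·k ≡ 20 − 10 ≡ 10 (mod 28).
Need 13⁻¹ mod 28. Extended Euclid on (28, 13):
28 = 2*13 + 2
13 = 6*2 + 1
2 = 2*1 + 0
Back-substitute:
1 = 13 − 6·2
1 = −6·28 + 13·13
13⁻¹ ≡ 13 (mod 28), so k ≡ 13·10 ≡ 18 (mod 28).
x = 10 + 13·18 = 244.

244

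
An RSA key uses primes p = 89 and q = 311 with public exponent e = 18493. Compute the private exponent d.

φ(n) = (p−1)(q−1) = 88·310 = 27280.
Need d with 18493·d ≡ 1 (mod 27280). Apply the extended Euclidean algorithm:
27280 = 1·18493 + 8787
18493 = 2·8787 + 919
8787 = 9·919 + 516
919 = 1·516 + 403
516 = 1·403 + 113
403 = 3·113 + 64
113 = 1·64 + 49
64 = 1·49 + 15
49 = 3·15 + 4
15 = 3·4 + 3
4 = 1·3 + 1
3 = 3·1 + 0
Back-substitute:
1 = 4 − 3
1 = −15 + 4·4
1 = 4·49 − 13·15
1 = −13·64 + 17·49
1 = 17·113 − 30·64
1 = −30·403 + 107·113
1 = 107·516 − 137·403
1 = −137·919 + 244·516
1 = 244·8787 − 2333·919
1 = −2333·18493 + 4910·8787
1 = 4910·27280 − 7243·18493
So 18493·(-7243) ≡ 1 (mod 27280), hence d ≡ -7243 ≡ 20037 (mod 27280).

20037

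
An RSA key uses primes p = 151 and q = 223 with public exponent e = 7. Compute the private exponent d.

φ(n) = (p−1)(q−1) = 150·222 = 33300.
Need d with 7·d ≡ 1 (mod 33300). Apply the extended Euclidean algorithm:
33300 = 4757×7 + 1
7 = 7×1 + 0
Back-substitute:
1 = 33300 − 4757·7
So 7·(-4757) ≡ 1 (mod 33300), hence d ≡ -4757 ≡ 28543 (mod 33300).

28543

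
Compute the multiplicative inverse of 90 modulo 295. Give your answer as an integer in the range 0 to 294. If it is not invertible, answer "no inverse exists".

Compute gcd(90, 295):
295 = 3×90 + 25
90 = 3×25 + 15
25 = 1×15 + 10
15 = 1×10 + 5
10 = 2×5 + 0
The gcd is 5, not 1, hence no inverse exists.

no inverse exists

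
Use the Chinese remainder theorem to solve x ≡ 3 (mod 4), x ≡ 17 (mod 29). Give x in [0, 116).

Write x = 3 + 4·k. Then 4·k ≡ 17 − 3 ≡ 14 (mod 29).
Need 4⁻¹ mod 29. Extended Euclid on (29, 4):
29 = 7*4 + 1
4 = 4*1 + 0
Back-substitute:
1 = 29 − 7·4
4⁻¹ ≡ 22 (mod 29), so k ≡ 22·14 ≡ 18 (mod 29).
x = 3 + 4·18 = 75.

75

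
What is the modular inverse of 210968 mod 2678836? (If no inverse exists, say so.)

Compute gcd(210968, 2678836):
2678836 = 12·210968 + 147220
210968 = 1·147220 + 63748
147220 = 2·63748 + 19724
63748 = 3·19724 + 4576
19724 = 4·4576 + 1420
4576 = 3·1420 + 316
1420 = 4·316 + 156
316 = 2·156 + 4
156 = 39·4 + 0
Since gcd = 4 > 1, 210968 is not a unit mod 2678836.

no inverse exists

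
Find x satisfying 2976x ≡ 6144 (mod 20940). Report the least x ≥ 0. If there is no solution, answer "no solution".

959

First find gcd(2976, 20940):
20940 = 7*2976 + 108
2976 = 27*108 + 60
108 = 1*60 + 48
60 = 1*48 + 12
48 = 4*12 + 0
gcd = 12 and 12 | 6144, so solutions exist. Divide through by 12: 248x ≡ 512 (mod 1745).
Now find 248⁻¹ mod 1745:
1745 = 7·248 + 9
248 = 27·9 + 5
9 = 1·5 + 4
5 = 1·4 + 1
4 = 4·1 + 0
Back-substitute:
1 = 5 − 4
1 = −9 + 2·5
1 = 2·248 − 55·9
1 = −55·1745 + 387·248
So 248⁻¹ ≡ 387 (mod 1745).
Then x ≡ 387·512 ≡ 959 (mod 1745); the smallest non-negative solution is x = 959.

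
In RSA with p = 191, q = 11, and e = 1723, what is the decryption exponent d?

687

φ(n) = (p−1)(q−1) = 190·10 = 1900.
Need d with 1723·d ≡ 1 (mod 1900). Apply the extended Euclidean algorithm:
1900 = 1×1723 + 177
1723 = 9×177 + 130
177 = 1×130 + 47
130 = 2×47 + 36
47 = 1×36 + 11
36 = 3×11 + 3
11 = 3×3 + 2
3 = 1×2 + 1
2 = 2×1 + 0
Back-substitute:
1 = 3 − 2
1 = −11 + 4·3
1 = 4·36 − 13·11
1 = −13·47 + 17·36
1 = 17·130 − 47·47
1 = −47·177 + 64·130
1 = 64·1723 − 623·177
1 = −623·1900 + 687·1723
So 1723·687 ≡ 1 (mod 1900), hence d = 687.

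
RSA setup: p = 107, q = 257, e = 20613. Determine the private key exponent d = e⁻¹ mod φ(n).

16973

φ(n) = (p−1)(q−1) = 106·256 = 27136.
Need d with 20613·d ≡ 1 (mod 27136). Apply the extended Euclidean algorithm:
27136 = 1×20613 + 6523
20613 = 3×6523 + 1044
6523 = 6×1044 + 259
1044 = 4×259 + 8
259 = 32×8 + 3
8 = 2×3 + 2
3 = 1×2 + 1
2 = 2×1 + 0
Back-substitute:
1 = 3 − 2
1 = −8 + 3·3
1 = 3·259 − 97·8
1 = −97·1044 + 391·259
1 = 391·6523 − 2443·1044
1 = −2443·20613 + 7720·6523
1 = 7720·27136 − 10163·20613
So 20613·(-10163) ≡ 1 (mod 27136), hence d ≡ -10163 ≡ 16973 (mod 27136).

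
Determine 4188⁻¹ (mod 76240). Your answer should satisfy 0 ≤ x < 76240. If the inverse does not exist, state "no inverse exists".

no inverse exists

Compute gcd(4188, 76240):
76240 = 18×4188 + 856
4188 = 4×856 + 764
856 = 1×764 + 92
764 = 8×92 + 28
92 = 3×28 + 8
28 = 3×8 + 4
8 = 2×4 + 0
Since gcd = 4 > 1, 4188 is not a unit mod 76240.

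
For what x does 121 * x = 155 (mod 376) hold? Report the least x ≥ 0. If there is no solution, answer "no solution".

51

First find gcd(121, 376):
376 = 3×121 + 13
121 = 9×13 + 4
13 = 3×4 + 1
4 = 4×1 + 0
gcd = 1, so a unique solution mod 376 exists.
Back-substitute for the Bézout coefficients:
1 = 13 − 3·4
1 = −3·121 + 28·13
1 = 28·376 − 87·121
So 121·(-87) ≡ 1 (mod 376), giving 121⁻¹ ≡ 289.
x ≡ 121⁻¹·155 ≡ 289·155 ≡ 51 (mod 376).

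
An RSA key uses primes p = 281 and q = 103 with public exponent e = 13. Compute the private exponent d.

φ(n) = (p−1)(q−1) = 280·102 = 28560.
Need d with 13·d ≡ 1 (mod 28560). Apply the extended Euclidean algorithm:
28560 = 2196*13 + 12
13 = 1*12 + 1
12 = 12*1 + 0
Back-substitute:
1 = 13 − 12
1 = −28560 + 2197·13
So 13·2197 ≡ 1 (mod 28560), hence d = 2197.

2197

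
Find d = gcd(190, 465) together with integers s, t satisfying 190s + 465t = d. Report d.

5

Repeated division:
465 = 2×190 + 85
190 = 2×85 + 20
85 = 4×20 + 5
20 = 4×5 + 0
gcd(190, 465) = 5.
Back-substituting:
5 = 85 − 4·20
5 = −4·190 + 9·85
5 = 9·465 − 22·190
So 5 = (9)·465 + (-22)·190.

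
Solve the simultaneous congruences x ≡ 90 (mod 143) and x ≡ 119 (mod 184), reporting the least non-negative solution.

Write x = 90 + 143·k. Then 143·k ≡ 119 − 90 ≡ 29 (mod 184).
Need 143⁻¹ mod 184. Extended Euclid on (184, 143):
184 = 1*143 + 41
143 = 3*41 + 20
41 = 2*20 + 1
20 = 20*1 + 0
Back-substitute:
1 = 41 − 2·20
1 = −2·143 + 7·41
1 = 7·184 − 9·143
143⁻¹ ≡ 175 (mod 184), so k ≡ 175·29 ≡ 107 (mod 184).
x = 90 + 143·107 = 15391.

15391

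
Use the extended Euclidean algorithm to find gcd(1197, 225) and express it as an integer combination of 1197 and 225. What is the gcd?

Apply Euclid's algorithm to 1197 and 225:
1197 = 5·225 + 72
225 = 3·72 + 9
72 = 8·9 + 0
gcd(1197, 225) = 9.
Working backward:
9 = 225 − 3·72
9 = −3·1197 + 16·225
So 9 = (-3)·1197 + (16)·225.

9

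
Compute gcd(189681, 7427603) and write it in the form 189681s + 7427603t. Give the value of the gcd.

Euclidean algorithm:
7427603 = 39·189681 + 30044
189681 = 6·30044 + 9417
30044 = 3·9417 + 1793
9417 = 5·1793 + 452
1793 = 3·452 + 437
452 = 1·437 + 15
437 = 29·15 + 2
15 = 7·2 + 1
2 = 2·1 + 0
gcd(189681, 7427603) = 1.
Working backward:
1 = 15 − 7·2
1 = −7·437 + 204·15
1 = 204·452 − 211·437
1 = −211·1793 + 837·452
1 = 837·9417 − 4396·1793
1 = −4396·30044 + 14025·9417
1 = 14025·189681 − 88546·30044
1 = −88546·7427603 + 3467319·189681
So 1 = (-88546)·7427603 + (3467319)·189681.

1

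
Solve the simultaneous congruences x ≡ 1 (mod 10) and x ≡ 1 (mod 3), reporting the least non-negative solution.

1

Write x = 1 + 10·k. Then 10·k ≡ 1 − 1 ≡ 0 (mod 3).
Need 10⁻¹ mod 3. Extended Euclid on (3, 1):
3 = 3·1 + 0
10⁻¹ ≡ 1 (mod 3), so k ≡ 1·0 ≡ 0 (mod 3).
x = 1 + 10·0 = 1.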